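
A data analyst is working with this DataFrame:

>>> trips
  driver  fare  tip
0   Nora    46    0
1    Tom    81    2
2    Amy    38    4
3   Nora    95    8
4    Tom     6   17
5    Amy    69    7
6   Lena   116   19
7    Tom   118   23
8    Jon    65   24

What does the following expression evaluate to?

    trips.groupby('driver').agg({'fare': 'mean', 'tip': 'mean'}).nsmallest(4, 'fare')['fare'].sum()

257.333333333

group by driver: mean(fare), mean(tip):
              fare   tip
driver                  
Amy      53.500000   5.5
Jon      65.000000  24.0
Lena    116.000000  19.0
Nora     70.500000   4.0
Tom      68.333333  14.0
take 4 rows with smallest fare:
             fare   tip
driver                 
Amy     53.500000   5.5
Jon     65.000000  24.0
Tom     68.333333  14.0
Nora    70.500000   4.0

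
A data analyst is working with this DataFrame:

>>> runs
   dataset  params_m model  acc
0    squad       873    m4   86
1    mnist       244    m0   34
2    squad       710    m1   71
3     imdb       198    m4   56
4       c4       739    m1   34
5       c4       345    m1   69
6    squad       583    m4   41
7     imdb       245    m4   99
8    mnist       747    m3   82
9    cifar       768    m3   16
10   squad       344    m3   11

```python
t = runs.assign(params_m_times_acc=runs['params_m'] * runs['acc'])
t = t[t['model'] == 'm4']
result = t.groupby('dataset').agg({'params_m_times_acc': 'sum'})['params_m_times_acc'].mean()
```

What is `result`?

add column params_m_times_acc = runs['params_m'] * runs['acc']:
   dataset  params_m model  acc  params_m_times_acc
0    squad       873    m4   86               75078
1    mnist       244    m0   34                8296
2    squad       710    m1   71               50410
3     imdb       198    m4   56               11088
4       c4       739    m1   34               25126
5       c4       345    m1   69               23805
6    squad       583    m4   41               23903
7     imdb       245    m4   99               24255
8    mnist       747    m3   82               61254
9    cifar       768    m3   16               12288
10   squad       344    m3   11                3784
filter rows where model == 'm4':
  dataset  params_m model  acc  params_m_times_acc
0   squad       873    m4   86               75078
3    imdb       198    m4   56               11088
6   squad       583    m4   41               23903
7    imdb       245    m4   99               24255
group by dataset, sum of params_m_times_acc:
         params_m_times_acc
dataset                    
imdb                  35343
squad                 98981

67162.0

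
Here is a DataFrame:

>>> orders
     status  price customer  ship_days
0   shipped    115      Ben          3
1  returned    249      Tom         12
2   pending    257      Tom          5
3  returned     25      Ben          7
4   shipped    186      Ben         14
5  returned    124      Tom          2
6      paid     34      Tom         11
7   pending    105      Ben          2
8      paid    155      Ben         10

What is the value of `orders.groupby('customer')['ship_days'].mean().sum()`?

group by customer, mean of ship_days:
customer
Ben    7.2
Tom    7.5
Name: ship_days, dtype: float64
Finally, sum of the resulting series = 14.7.

14.7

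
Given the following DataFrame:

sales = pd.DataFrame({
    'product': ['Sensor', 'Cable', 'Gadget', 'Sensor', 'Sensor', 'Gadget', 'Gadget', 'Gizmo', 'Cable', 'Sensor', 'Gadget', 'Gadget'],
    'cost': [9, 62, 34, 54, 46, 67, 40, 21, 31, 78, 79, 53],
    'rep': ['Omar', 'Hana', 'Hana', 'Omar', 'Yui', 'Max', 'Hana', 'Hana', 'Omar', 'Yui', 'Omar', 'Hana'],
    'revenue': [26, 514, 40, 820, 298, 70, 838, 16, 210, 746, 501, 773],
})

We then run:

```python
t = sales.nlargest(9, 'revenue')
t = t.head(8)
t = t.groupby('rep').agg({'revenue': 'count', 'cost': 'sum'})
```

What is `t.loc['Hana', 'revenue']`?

take 9 rows with largest revenue:
   product  cost   rep  revenue
6   Gadget    40  Hana      838
3   Sensor    54  Omar      820
11  Gadget    53  Hana      773
9   Sensor    78   Yui      746
1    Cable    62  Hana      514
10  Gadget    79  Omar      501
4   Sensor    46   Yui      298
8    Cable    31  Omar      210
5   Gadget    67   Max       70
take first 8 rows:
   product  cost   rep  revenue
6   Gadget    40  Hana      838
3   Sensor    54  Omar      820
11  Gadget    53  Hana      773
9   Sensor    78   Yui      746
1    Cable    62  Hana      514
10  Gadget    79  Omar      501
4   Sensor    46   Yui      298
8    Cable    31  Omar      210
group by rep: count(revenue), sum(cost):
      revenue  cost
rep                
Hana        3   155
Omar        3   164
Yui         2   124
Then the value at row 'Hana', column 'revenue': 3

3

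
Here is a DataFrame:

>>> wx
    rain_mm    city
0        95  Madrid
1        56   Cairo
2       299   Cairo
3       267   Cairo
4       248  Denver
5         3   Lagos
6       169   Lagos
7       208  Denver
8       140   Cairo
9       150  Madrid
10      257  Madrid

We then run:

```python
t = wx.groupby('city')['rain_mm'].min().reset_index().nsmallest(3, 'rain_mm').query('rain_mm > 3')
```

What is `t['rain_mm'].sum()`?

group by city, min of rain_mm:
city
Cairo      56
Denver    208
Lagos       3
Madrid     95
Name: rain_mm, dtype: int64
reset_index():
     city  rain_mm
0   Cairo       56
1  Denver      208
2   Lagos        3
3  Madrid       95
take 3 rows with smallest rain_mm:
     city  rain_mm
2   Lagos        3
0   Cairo       56
3  Madrid       95
filter rows where rain_mm > 3:
     city  rain_mm
0   Cairo       56
3  Madrid       95
sum of column 'rain_mm' → 151

151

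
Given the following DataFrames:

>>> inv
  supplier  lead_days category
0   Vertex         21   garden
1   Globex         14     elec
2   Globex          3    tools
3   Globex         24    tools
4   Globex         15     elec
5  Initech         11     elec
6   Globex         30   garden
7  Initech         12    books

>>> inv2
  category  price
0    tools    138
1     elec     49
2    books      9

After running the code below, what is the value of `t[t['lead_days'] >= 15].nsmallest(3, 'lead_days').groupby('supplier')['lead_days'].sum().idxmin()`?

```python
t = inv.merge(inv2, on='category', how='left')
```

merge on 'category' (how='left') → 8 rows:
  supplier  lead_days category  price
0   Vertex         21   garden    NaN
1   Globex         14     elec   49.0
2   Globex          3    tools  138.0
3   Globex         24    tools  138.0
4   Globex         15     elec   49.0
5  Initech         11     elec   49.0
6   Globex         30   garden    NaN
7  Initech         12    books    9.0
filter rows where lead_days >= 15:
  supplier  lead_days category  price
0   Vertex         21   garden    NaN
3   Globex         24    tools  138.0
4   Globex         15     elec   49.0
6   Globex         30   garden    NaN
take 3 rows with smallest lead_days:
  supplier  lead_days category  price
4   Globex         15     elec   49.0
0   Vertex         21   garden    NaN
3   Globex         24    tools  138.0
group by supplier, sum of lead_days:
supplier
Globex    39
Vertex    21
Name: lead_days, dtype: int64

Vertex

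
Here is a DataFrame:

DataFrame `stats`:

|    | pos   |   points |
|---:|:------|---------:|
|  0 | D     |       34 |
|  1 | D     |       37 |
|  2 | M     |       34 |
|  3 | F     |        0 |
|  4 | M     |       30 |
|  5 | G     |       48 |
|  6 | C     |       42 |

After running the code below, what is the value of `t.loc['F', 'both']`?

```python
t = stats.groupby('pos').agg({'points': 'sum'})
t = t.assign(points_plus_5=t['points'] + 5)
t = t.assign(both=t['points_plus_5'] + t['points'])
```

5

group by pos, sum of points:
     points
pos        
C        42
D        71
F         0
G        48
M        64
add column points_plus_5 = t['points'] + 5:
     points  points_plus_5
pos                       
C        42             47
D        71             76
F         0              5
G        48             53
M        64             69
add column both = t['points_plus_5'] + t['points']:
     points  points_plus_5  both
pos                             
C        42             47    89
D        71             76   147
F         0              5     5
G        48             53   101
M        64             69   133
Reading off the value at row 'F', column 'both', we get 5.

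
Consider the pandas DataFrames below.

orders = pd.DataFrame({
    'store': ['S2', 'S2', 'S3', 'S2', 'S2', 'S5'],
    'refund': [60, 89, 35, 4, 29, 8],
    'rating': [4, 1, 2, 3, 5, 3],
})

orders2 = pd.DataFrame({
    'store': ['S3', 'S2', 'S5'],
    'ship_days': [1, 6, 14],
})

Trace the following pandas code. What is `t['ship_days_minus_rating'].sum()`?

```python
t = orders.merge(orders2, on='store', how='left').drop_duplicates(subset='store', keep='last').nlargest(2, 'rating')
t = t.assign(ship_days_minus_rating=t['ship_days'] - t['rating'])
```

12

merge on 'store' (how='left') → 6 rows:
  store  refund  rating  ship_days
0    S2      60       4          6
1    S2      89       1          6
2    S3      35       2          1
3    S2       4       3          6
4    S2      29       5          6
5    S5       8       3         14
drop duplicate store (keep=last):
  store  refund  rating  ship_days
2    S3      35       2          1
4    S2      29       5          6
5    S5       8       3         14
take 2 rows with largest rating:
  store  refund  rating  ship_days
4    S2      29       5          6
5    S5       8       3         14
add column ship_days_minus_rating = t['ship_days'] - t['rating']:
  store  refund  rating  ship_days  ship_days_minus_rating
4    S2      29       5          6                       1
5    S5       8       3         14                      11
Finally, sum of column 'ship_days_minus_rating' = 12.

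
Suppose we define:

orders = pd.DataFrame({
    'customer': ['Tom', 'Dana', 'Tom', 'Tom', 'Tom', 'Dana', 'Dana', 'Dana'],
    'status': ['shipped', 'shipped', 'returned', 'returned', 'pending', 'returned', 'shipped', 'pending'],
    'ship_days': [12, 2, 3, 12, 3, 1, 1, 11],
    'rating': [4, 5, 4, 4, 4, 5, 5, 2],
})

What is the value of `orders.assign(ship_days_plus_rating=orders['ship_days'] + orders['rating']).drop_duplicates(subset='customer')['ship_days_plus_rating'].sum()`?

23

add column ship_days_plus_rating = orders['ship_days'] + orders['rating']:
  customer    status  ship_days  rating  ship_days_plus_rating
0      Tom   shipped         12       4                     16
1     Dana   shipped          2       5                      7
2      Tom  returned          3       4                      7
3      Tom  returned         12       4                     16
4      Tom   pending          3       4                      7
5     Dana  returned          1       5                      6
6     Dana   shipped          1       5                      6
7     Dana   pending         11       2                     13
drop duplicate customer (keep=first):
  customer   status  ship_days  rating  ship_days_plus_rating
0      Tom  shipped         12       4                     16
1     Dana  shipped          2       5                      7
Taking the sum of column 'ship_days_plus_rating' gives 23.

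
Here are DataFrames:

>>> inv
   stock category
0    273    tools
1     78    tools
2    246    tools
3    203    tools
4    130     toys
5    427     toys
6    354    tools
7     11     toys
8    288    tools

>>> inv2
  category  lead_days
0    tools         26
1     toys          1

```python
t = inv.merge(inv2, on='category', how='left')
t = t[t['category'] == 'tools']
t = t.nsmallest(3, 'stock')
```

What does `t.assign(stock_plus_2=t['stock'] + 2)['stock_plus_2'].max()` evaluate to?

merge on 'category' (how='left') → 9 rows:
   stock category  lead_days
0    273    tools         26
1     78    tools         26
2    246    tools         26
3    203    tools         26
4    130     toys          1
5    427     toys          1
6    354    tools         26
7     11     toys          1
8    288    tools         26
filter rows where category == 'tools':
   stock category  lead_days
0    273    tools         26
1     78    tools         26
2    246    tools         26
3    203    tools         26
6    354    tools         26
8    288    tools         26
take 3 rows with smallest stock:
   stock category  lead_days
1     78    tools         26
3    203    tools         26
2    246    tools         26
add column stock_plus_2 = t['stock'] + 2:
   stock category  lead_days  stock_plus_2
1     78    tools         26            80
3    203    tools         26           205
2    246    tools         26           248
Hence 248.

248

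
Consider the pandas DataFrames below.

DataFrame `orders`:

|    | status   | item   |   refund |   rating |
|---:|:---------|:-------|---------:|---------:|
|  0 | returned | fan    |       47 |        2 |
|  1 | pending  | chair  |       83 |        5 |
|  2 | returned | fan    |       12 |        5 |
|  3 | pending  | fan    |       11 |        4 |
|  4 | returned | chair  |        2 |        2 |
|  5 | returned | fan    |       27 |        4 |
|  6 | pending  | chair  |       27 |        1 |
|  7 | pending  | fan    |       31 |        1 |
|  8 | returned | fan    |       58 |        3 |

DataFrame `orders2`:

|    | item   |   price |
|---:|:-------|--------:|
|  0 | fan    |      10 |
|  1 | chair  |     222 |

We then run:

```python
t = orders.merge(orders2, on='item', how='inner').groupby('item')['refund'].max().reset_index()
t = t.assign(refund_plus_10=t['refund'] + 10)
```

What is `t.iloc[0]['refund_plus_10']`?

merge on 'item' (how='inner') → 9 rows:
     status   item  refund  rating  price
0  returned    fan      47       2     10
1   pending  chair      83       5    222
2  returned    fan      12       5     10
3   pending    fan      11       4     10
4  returned  chair       2       2    222
5  returned    fan      27       4     10
6   pending  chair      27       1    222
7   pending    fan      31       1     10
8  returned    fan      58       3     10
group by item, max of refund:
item
chair    83
fan      58
Name: refund, dtype: int64
reset_index():
    item  refund
0  chair      83
1    fan      58
add column refund_plus_10 = t['refund'] + 10:
    item  refund  refund_plus_10
0  chair      83              93
1    fan      58              68
Finally, value at position 0, column 'refund_plus_10' = 93.

93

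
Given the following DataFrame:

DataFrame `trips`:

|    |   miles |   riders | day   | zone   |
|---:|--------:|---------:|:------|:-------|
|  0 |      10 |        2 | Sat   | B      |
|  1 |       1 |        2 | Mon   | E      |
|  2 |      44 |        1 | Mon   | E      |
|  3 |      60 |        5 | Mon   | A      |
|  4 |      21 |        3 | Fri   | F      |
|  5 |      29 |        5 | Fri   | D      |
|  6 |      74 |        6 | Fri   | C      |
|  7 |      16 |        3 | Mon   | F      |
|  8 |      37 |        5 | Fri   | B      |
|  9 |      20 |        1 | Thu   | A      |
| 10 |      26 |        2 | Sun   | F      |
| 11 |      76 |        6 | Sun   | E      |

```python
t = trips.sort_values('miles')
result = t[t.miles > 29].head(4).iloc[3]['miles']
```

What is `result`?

74

sort by miles:
    miles  riders  day zone
1       1       2  Mon    E
0      10       2  Sat    B
7      16       3  Mon    F
9      20       1  Thu    A
4      21       3  Fri    F
10     26       2  Sun    F
5      29       5  Fri    D
8      37       5  Fri    B
2      44       1  Mon    E
3      60       5  Mon    A
6      74       6  Fri    C
11     76       6  Sun    E
filter rows where miles > 29:
    miles  riders  day zone
8      37       5  Fri    B
2      44       1  Mon    E
3      60       5  Mon    A
6      74       6  Fri    C
11     76       6  Sun    E
take first 4 rows:
   miles  riders  day zone
8     37       5  Fri    B
2     44       1  Mon    E
3     60       5  Mon    A
6     74       6  Fri    C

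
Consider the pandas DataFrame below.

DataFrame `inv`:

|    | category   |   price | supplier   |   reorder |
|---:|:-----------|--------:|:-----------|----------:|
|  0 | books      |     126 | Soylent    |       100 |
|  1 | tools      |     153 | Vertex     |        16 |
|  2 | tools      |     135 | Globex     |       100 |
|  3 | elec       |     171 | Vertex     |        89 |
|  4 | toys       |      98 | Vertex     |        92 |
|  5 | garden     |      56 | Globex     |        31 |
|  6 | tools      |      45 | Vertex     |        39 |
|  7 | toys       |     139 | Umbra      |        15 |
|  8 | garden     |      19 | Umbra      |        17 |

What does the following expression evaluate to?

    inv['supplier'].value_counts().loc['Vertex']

4

value_counts of supplier:
supplier
Vertex     4
Globex     2
Umbra      2
Soylent    1
Name: count, dtype: int64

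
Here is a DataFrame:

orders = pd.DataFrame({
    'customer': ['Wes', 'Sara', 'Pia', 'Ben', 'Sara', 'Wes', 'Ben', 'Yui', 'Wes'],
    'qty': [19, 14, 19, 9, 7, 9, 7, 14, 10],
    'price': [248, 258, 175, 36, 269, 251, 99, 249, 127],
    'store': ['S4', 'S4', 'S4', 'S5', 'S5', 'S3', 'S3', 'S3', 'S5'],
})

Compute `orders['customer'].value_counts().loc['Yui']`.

value_counts of customer:
customer
Wes     3
Sara    2
Ben     2
Pia     1
Yui     1
Name: count, dtype: int64
Hence 1.

1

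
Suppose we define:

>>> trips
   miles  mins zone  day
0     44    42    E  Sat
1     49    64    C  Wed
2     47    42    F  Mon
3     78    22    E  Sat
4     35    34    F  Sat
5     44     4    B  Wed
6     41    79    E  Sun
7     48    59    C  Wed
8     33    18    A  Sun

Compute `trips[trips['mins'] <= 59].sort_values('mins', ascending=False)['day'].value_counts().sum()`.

filter rows where mins <= 59:
   miles  mins zone  day
0     44    42    E  Sat
2     47    42    F  Mon
3     78    22    E  Sat
4     35    34    F  Sat
5     44     4    B  Wed
7     48    59    C  Wed
8     33    18    A  Sun
sort by mins descending:
   miles  mins zone  day
7     48    59    C  Wed
0     44    42    E  Sat
2     47    42    F  Mon
4     35    34    F  Sat
3     78    22    E  Sat
8     33    18    A  Sun
5     44     4    B  Wed
value_counts of day:
day
Sat    3
Wed    2
Mon    1
Sun    1
Name: count, dtype: int64

7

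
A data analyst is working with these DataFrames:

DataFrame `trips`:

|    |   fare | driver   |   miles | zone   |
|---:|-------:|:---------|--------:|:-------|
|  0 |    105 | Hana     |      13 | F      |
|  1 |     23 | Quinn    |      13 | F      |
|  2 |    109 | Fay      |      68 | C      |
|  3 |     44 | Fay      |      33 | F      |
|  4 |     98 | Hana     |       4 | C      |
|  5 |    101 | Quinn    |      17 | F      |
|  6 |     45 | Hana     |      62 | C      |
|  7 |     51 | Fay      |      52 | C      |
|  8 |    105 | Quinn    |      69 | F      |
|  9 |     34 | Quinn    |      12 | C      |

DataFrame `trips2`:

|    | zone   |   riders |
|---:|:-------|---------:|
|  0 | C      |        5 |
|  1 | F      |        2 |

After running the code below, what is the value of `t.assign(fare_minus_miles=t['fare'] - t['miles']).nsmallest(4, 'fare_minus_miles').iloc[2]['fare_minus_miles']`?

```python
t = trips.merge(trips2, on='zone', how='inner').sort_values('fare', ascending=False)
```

merge on 'zone' (how='inner') → 10 rows:
   fare driver  miles zone  riders
0   105   Hana     13    F       2
1    23  Quinn     13    F       2
2   109    Fay     68    C       5
3    44    Fay     33    F       2
4    98   Hana      4    C       5
5   101  Quinn     17    F       2
6    45   Hana     62    C       5
7    51    Fay     52    C       5
8   105  Quinn     69    F       2
9    34  Quinn     12    C       5
sort by fare descending:
   fare driver  miles zone  riders
2   109    Fay     68    C       5
0   105   Hana     13    F       2
8   105  Quinn     69    F       2
5   101  Quinn     17    F       2
4    98   Hana      4    C       5
7    51    Fay     52    C       5
6    45   Hana     62    C       5
3    44    Fay     33    F       2
9    34  Quinn     12    C       5
1    23  Quinn     13    F       2
add column fare_minus_miles = t['fare'] - t['miles']:
   fare driver  miles zone  riders  fare_minus_miles
2   109    Fay     68    C       5                41
0   105   Hana     13    F       2                92
8   105  Quinn     69    F       2                36
5   101  Quinn     17    F       2                84
4    98   Hana      4    C       5                94
7    51    Fay     52    C       5                -1
6    45   Hana     62    C       5               -17
3    44    Fay     33    F       2                11
9    34  Quinn     12    C       5                22
1    23  Quinn     13    F       2                10
take 4 rows with smallest fare_minus_miles:
   fare driver  miles zone  riders  fare_minus_miles
6    45   Hana     62    C       5               -17
7    51    Fay     52    C       5                -1
1    23  Quinn     13    F       2                10
3    44    Fay     33    F       2                11
So iloc[2]['fare_minus_miles'] = 10.

10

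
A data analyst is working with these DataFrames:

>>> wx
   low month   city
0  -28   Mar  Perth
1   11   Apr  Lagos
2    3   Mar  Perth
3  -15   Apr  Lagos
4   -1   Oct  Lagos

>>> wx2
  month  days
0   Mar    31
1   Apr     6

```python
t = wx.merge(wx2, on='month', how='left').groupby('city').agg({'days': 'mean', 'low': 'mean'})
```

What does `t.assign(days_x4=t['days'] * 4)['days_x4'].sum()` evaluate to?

merge on 'month' (how='left') → 5 rows:
   low month   city  days
0  -28   Mar  Perth  31.0
1   11   Apr  Lagos   6.0
2    3   Mar  Perth  31.0
3  -15   Apr  Lagos   6.0
4   -1   Oct  Lagos   NaN
group by city: mean(days), mean(low):
       days        low
city                  
Lagos   6.0  -1.666667
Perth  31.0 -12.500000
add column days_x4 = t['days'] * 4:
       days        low  days_x4
city                           
Lagos   6.0  -1.666667     24.0
Perth  31.0 -12.500000    124.0
The sum of column 'days_x4' is 148.0.

148.0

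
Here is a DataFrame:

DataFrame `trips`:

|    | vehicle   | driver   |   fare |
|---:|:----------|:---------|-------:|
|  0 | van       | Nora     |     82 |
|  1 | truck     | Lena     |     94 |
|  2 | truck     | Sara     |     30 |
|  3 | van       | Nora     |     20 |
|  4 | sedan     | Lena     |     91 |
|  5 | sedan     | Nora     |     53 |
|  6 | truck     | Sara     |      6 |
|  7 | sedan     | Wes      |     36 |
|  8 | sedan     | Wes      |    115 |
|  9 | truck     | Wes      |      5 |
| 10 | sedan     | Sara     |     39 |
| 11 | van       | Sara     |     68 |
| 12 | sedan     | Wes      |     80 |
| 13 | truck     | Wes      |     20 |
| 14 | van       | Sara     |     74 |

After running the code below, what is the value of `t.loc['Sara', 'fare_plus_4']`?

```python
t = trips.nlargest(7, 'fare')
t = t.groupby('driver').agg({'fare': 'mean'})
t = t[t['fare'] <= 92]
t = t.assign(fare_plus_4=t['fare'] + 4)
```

75.0

take 7 rows with largest fare:
   vehicle driver  fare
8    sedan    Wes   115
1    truck   Lena    94
4    sedan   Lena    91
0      van   Nora    82
12   sedan    Wes    80
14     van   Sara    74
11     van   Sara    68
group by driver, mean of fare:
        fare
driver      
Lena    92.5
Nora    82.0
Sara    71.0
Wes     97.5
filter rows where fare <= 92:
        fare
driver      
Nora    82.0
Sara    71.0
add column fare_plus_4 = t['fare'] + 4:
        fare  fare_plus_4
driver                   
Nora    82.0         86.0
Sara    71.0         75.0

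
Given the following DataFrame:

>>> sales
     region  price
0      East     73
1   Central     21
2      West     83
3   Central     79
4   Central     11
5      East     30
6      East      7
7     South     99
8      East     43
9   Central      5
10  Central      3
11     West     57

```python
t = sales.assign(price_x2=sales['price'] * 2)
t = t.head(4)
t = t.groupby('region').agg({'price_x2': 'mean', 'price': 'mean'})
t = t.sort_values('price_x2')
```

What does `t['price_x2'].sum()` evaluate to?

412.0

add column price_x2 = sales['price'] * 2:
     region  price  price_x2
0      East     73       146
1   Central     21        42
2      West     83       166
3   Central     79       158
4   Central     11        22
5      East     30        60
6      East      7        14
7     South     99       198
8      East     43        86
9   Central      5        10
10  Central      3         6
11     West     57       114
take first 4 rows:
    region  price  price_x2
0     East     73       146
1  Central     21        42
2     West     83       166
3  Central     79       158
group by region: mean(price_x2), mean(price):
         price_x2  price
region                  
Central     100.0   50.0
East        146.0   73.0
West        166.0   83.0
sort by price_x2:
         price_x2  price
region                  
Central     100.0   50.0
East        146.0   73.0
West        166.0   83.0
Reading off the sum of column 'price_x2', we get 412.0.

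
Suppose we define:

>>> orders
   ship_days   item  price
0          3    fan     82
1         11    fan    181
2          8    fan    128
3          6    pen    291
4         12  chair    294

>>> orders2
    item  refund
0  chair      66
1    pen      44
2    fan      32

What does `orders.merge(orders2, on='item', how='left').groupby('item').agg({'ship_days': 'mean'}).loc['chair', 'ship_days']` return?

merge on 'item' (how='left') → 5 rows:
   ship_days   item  price  refund
0          3    fan     82      32
1         11    fan    181      32
2          8    fan    128      32
3          6    pen    291      44
4         12  chair    294      66
group by item, mean of ship_days:
       ship_days
item            
chair  12.000000
fan     7.333333
pen     6.000000
Taking the value at row 'chair', column 'ship_days' gives 12.0.

12.0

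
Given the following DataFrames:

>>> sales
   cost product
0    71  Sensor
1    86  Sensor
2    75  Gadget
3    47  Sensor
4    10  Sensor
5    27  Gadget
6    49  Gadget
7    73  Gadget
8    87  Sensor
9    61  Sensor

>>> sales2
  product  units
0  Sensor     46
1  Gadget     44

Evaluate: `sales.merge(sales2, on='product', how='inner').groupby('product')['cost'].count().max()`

6

merge on 'product' (how='inner') → 10 rows:
   cost product  units
0    71  Sensor     46
1    86  Sensor     46
2    75  Gadget     44
3    47  Sensor     46
4    10  Sensor     46
5    27  Gadget     44
6    49  Gadget     44
7    73  Gadget     44
8    87  Sensor     46
9    61  Sensor     46
group by product, count of cost:
product
Gadget    4
Sensor    6
Name: cost, dtype: int64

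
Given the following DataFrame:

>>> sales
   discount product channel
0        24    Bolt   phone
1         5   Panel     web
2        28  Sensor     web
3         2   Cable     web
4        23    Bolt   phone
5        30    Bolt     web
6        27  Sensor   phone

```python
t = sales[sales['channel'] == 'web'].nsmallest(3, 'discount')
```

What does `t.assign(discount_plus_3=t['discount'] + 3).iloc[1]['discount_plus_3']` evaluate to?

8

filter rows where channel == 'web':
   discount product channel
1         5   Panel     web
2        28  Sensor     web
3         2   Cable     web
5        30    Bolt     web
take 3 rows with smallest discount:
   discount product channel
3         2   Cable     web
1         5   Panel     web
2        28  Sensor     web
add column discount_plus_3 = t['discount'] + 3:
   discount product channel  discount_plus_3
3         2   Cable     web                5
1         5   Panel     web                8
2        28  Sensor     web               31
So iloc[1]['discount_plus_3'] = 8.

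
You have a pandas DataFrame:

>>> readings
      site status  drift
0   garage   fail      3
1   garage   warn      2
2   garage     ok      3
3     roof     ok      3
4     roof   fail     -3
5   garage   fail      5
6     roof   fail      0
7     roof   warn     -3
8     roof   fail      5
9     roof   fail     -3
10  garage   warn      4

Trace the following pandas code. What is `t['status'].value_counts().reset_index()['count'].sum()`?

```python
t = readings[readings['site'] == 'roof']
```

filter rows where site == 'roof':
   site status  drift
3  roof     ok      3
4  roof   fail     -3
6  roof   fail      0
7  roof   warn     -3
8  roof   fail      5
9  roof   fail     -3
value_counts of status:
status
fail    4
ok      1
warn    1
Name: count, dtype: int64
reset_index():
  status  count
0   fail      4
1     ok      1
2   warn      1
Taking the sum of column 'count' gives 6.

6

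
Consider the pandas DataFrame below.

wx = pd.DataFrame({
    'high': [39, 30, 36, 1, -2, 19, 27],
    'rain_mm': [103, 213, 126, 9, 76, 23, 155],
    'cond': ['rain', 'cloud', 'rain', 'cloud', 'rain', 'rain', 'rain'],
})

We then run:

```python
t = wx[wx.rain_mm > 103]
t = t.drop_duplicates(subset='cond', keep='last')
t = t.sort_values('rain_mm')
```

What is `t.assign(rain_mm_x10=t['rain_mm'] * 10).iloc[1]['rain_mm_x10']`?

2130

filter rows where rain_mm > 103:
   high  rain_mm   cond
1    30      213  cloud
2    36      126   rain
6    27      155   rain
drop duplicate cond (keep=last):
   high  rain_mm   cond
1    30      213  cloud
6    27      155   rain
sort by rain_mm:
   high  rain_mm   cond
6    27      155   rain
1    30      213  cloud
add column rain_mm_x10 = t['rain_mm'] * 10:
   high  rain_mm   cond  rain_mm_x10
6    27      155   rain         1550
1    30      213  cloud         2130
Taking the value at position 1, column 'rain_mm_x10' gives 2130.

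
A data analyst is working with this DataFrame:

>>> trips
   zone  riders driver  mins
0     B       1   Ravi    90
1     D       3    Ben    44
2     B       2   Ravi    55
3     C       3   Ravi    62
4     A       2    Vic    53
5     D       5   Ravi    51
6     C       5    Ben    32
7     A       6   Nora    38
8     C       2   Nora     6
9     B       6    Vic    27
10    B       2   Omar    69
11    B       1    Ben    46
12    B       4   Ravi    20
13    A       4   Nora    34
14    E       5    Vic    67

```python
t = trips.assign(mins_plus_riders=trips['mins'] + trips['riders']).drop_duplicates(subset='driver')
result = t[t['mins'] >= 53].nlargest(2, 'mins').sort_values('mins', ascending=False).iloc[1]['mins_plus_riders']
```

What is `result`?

71

add column mins_plus_riders = trips['mins'] + trips['riders']:
   zone  riders driver  mins  mins_plus_riders
0     B       1   Ravi    90                91
1     D       3    Ben    44                47
2     B       2   Ravi    55                57
3     C       3   Ravi    62                65
4     A       2    Vic    53                55
5     D       5   Ravi    51                56
6     C       5    Ben    32                37
7     A       6   Nora    38                44
8     C       2   Nora     6                 8
9     B       6    Vic    27                33
10    B       2   Omar    69                71
11    B       1    Ben    46                47
12    B       4   Ravi    20                24
13    A       4   Nora    34                38
14    E       5    Vic    67                72
drop duplicate driver (keep=first):
   zone  riders driver  mins  mins_plus_riders
0     B       1   Ravi    90                91
1     D       3    Ben    44                47
4     A       2    Vic    53                55
7     A       6   Nora    38                44
10    B       2   Omar    69                71
filter rows where mins >= 53:
   zone  riders driver  mins  mins_plus_riders
0     B       1   Ravi    90                91
4     A       2    Vic    53                55
10    B       2   Omar    69                71
take 2 rows with largest mins:
   zone  riders driver  mins  mins_plus_riders
0     B       1   Ravi    90                91
10    B       2   Omar    69                71
sort by mins descending:
   zone  riders driver  mins  mins_plus_riders
0     B       1   Ravi    90                91
10    B       2   Omar    69                71
The value at position 1, column 'mins_plus_riders' is 71.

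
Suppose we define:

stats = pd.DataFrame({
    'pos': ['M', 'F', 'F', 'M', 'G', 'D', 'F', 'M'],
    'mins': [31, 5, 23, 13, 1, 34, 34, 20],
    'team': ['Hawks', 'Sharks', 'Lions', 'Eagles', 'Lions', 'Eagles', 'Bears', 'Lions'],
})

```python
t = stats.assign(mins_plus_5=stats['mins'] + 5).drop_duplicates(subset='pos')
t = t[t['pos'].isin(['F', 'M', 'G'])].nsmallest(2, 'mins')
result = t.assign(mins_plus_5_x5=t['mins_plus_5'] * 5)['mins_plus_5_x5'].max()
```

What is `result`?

add column mins_plus_5 = stats['mins'] + 5:
  pos  mins    team  mins_plus_5
0   M    31   Hawks           36
1   F     5  Sharks           10
2   F    23   Lions           28
3   M    13  Eagles           18
4   G     1   Lions            6
5   D    34  Eagles           39
6   F    34   Bears           39
7   M    20   Lions           25
drop duplicate pos (keep=first):
  pos  mins    team  mins_plus_5
0   M    31   Hawks           36
1   F     5  Sharks           10
4   G     1   Lions            6
5   D    34  Eagles           39
filter rows where pos in ['F', 'M', 'G']:
  pos  mins    team  mins_plus_5
0   M    31   Hawks           36
1   F     5  Sharks           10
4   G     1   Lions            6
take 2 rows with smallest mins:
  pos  mins    team  mins_plus_5
4   G     1   Lions            6
1   F     5  Sharks           10
add column mins_plus_5_x5 = t['mins_plus_5'] * 5:
  pos  mins    team  mins_plus_5  mins_plus_5_x5
4   G     1   Lions            6              30
1   F     5  Sharks           10              50
Reading off the max of column 'mins_plus_5_x5', we get 50.

50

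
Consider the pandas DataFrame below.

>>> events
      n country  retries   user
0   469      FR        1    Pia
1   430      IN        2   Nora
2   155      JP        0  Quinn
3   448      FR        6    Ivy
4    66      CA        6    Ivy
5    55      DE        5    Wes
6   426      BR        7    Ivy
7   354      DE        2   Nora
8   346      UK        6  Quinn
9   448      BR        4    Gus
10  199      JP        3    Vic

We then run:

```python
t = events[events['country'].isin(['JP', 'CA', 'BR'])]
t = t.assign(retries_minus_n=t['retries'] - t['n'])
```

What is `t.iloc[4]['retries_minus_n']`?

filter rows where country in ['JP', 'CA', 'BR']:
      n country  retries   user
2   155      JP        0  Quinn
4    66      CA        6    Ivy
6   426      BR        7    Ivy
9   448      BR        4    Gus
10  199      JP        3    Vic
add column retries_minus_n = t['retries'] - t['n']:
      n country  retries   user  retries_minus_n
2   155      JP        0  Quinn             -155
4    66      CA        6    Ivy              -60
6   426      BR        7    Ivy             -419
9   448      BR        4    Gus             -444
10  199      JP        3    Vic             -196
Finally, value at position 4, column 'retries_minus_n' = -196.

-196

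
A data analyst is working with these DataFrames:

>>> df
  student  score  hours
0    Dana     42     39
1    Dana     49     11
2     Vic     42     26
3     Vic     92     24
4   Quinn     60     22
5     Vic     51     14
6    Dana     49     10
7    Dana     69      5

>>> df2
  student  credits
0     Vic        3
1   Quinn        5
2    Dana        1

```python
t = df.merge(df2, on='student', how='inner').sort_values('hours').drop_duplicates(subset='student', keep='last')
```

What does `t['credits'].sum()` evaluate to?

9

merge on 'student' (how='inner') → 8 rows:
  student  score  hours  credits
0    Dana     42     39        1
1    Dana     49     11        1
2     Vic     42     26        3
3     Vic     92     24        3
4   Quinn     60     22        5
5     Vic     51     14        3
6    Dana     49     10        1
7    Dana     69      5        1
sort by hours:
  student  score  hours  credits
7    Dana     69      5        1
6    Dana     49     10        1
1    Dana     49     11        1
5     Vic     51     14        3
4   Quinn     60     22        5
3     Vic     92     24        3
2     Vic     42     26        3
0    Dana     42     39        1
drop duplicate student (keep=last):
  student  score  hours  credits
4   Quinn     60     22        5
2     Vic     42     26        3
0    Dana     42     39        1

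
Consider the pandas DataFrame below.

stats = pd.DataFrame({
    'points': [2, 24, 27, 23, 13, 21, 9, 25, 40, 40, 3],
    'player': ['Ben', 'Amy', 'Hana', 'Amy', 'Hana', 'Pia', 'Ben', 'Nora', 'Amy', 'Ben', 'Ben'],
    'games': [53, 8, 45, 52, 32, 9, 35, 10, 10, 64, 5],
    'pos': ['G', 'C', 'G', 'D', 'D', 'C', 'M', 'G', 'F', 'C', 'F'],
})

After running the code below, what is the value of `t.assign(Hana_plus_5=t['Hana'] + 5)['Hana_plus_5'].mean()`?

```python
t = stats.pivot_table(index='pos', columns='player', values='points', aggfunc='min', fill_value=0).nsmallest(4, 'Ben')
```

pivot: rows=pos, cols=player, min(points):
player  Amy  Ben  Hana  Nora  Pia
pos                              
C        24   40     0     0   21
D        23    0    13     0    0
F        40    3     0     0    0
G         0    2    27    25    0
M         0    9     0     0    0
take 4 rows with smallest Ben:
player  Amy  Ben  Hana  Nora  Pia
pos                              
D        23    0    13     0    0
G         0    2    27    25    0
F        40    3     0     0    0
M         0    9     0     0    0
add column Hana_plus_5 = t['Hana'] + 5:
player  Amy  Ben  Hana  Nora  Pia  Hana_plus_5
pos                                           
D        23    0    13     0    0           18
G         0    2    27    25    0           32
F        40    3     0     0    0            5
M         0    9     0     0    0            5

15.0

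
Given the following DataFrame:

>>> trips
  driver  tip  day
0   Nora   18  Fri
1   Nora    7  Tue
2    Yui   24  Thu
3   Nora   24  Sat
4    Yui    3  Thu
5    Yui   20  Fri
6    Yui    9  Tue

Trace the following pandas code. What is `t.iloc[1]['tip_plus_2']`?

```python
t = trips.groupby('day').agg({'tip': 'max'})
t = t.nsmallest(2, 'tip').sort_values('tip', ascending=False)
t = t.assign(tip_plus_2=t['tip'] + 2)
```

11

group by day, max of tip:
     tip
day     
Fri   20
Sat   24
Thu   24
Tue    9
take 2 rows with smallest tip:
     tip
day     
Tue    9
Fri   20
sort by tip descending:
     tip
day     
Fri   20
Tue    9
add column tip_plus_2 = t['tip'] + 2:
     tip  tip_plus_2
day                 
Fri   20          22
Tue    9          11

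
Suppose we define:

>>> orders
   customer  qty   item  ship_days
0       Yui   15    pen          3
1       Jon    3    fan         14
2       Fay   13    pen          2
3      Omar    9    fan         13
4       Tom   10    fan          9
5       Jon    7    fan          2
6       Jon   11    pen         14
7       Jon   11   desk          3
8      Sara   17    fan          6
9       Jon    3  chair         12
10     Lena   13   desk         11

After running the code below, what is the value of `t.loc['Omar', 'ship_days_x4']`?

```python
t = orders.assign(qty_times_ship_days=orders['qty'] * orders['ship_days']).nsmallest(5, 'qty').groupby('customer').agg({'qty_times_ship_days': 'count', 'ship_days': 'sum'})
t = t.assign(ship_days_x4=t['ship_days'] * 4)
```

add column qty_times_ship_days = orders['qty'] * orders['ship_days']:
   customer  qty   item  ship_days  qty_times_ship_days
0       Yui   15    pen          3                   45
1       Jon    3    fan         14                   42
2       Fay   13    pen          2                   26
3      Omar    9    fan         13                  117
4       Tom   10    fan          9                   90
5       Jon    7    fan          2                   14
6       Jon   11    pen         14                  154
7       Jon   11   desk          3                   33
8      Sara   17    fan          6                  102
9       Jon    3  chair         12                   36
10     Lena   13   desk         11                  143
take 5 rows with smallest qty:
  customer  qty   item  ship_days  qty_times_ship_days
1      Jon    3    fan         14                   42
9      Jon    3  chair         12                   36
5      Jon    7    fan          2                   14
3     Omar    9    fan         13                  117
4      Tom   10    fan          9                   90
group by customer: count(qty_times_ship_days), sum(ship_days):
          qty_times_ship_days  ship_days
customer                                
Jon                         3         28
Omar                        1         13
Tom                         1          9
add column ship_days_x4 = t['ship_days'] * 4:
          qty_times_ship_days  ship_days  ship_days_x4
customer                                              
Jon                         3         28           112
Omar                        1         13            52
Tom                         1          9            36

52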